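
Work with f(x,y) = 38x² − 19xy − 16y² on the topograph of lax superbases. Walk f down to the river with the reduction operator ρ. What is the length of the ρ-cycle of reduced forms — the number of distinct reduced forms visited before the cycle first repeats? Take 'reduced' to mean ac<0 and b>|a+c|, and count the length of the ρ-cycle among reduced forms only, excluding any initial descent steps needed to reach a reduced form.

D = 2793, ⌊√D⌋ = 52
descent: ρ → (-16,51,3)  [lands on river]
river: ρ → (3,51,-16)
river: ρ → (-16,45,12)
river: ρ → (12,51,-4)
river: ρ → (-4,45,48)
river: ρ → (48,51,-1)
river: ρ → (-1,51,48)
river: ρ → (48,45,-4)
river: ρ → (-4,51,12)
river: ρ → (12,45,-16)
ρ-cycle length = 10 (tail of 1 descent step not counted)

10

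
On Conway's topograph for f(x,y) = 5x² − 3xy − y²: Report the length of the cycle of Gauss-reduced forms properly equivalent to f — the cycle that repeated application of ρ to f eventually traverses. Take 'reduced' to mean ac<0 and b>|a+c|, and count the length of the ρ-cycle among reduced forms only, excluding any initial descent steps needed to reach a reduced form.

D = 29, ⌊√D⌋ = 5
descent: ρ → (-1,5,1)  [lands on river]
river: ρ → (1,5,-1)
ρ-cycle length = 2 (tail of 1 descent step not counted)

2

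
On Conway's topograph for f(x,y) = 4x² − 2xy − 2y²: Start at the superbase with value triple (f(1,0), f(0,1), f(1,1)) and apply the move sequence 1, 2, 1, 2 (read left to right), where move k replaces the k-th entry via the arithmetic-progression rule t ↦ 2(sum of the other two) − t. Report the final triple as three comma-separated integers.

start (4,-2,0) = (f(1,0),f(0,1),f(1,1))
replace slot 1: 2·((-2)+0) − 4 = -8 → (-8,-2,0)
replace slot 2: 2·((-8)+0) − (-2) = -14 → (-8,-14,0)
replace slot 1: 2·((-14)+0) − (-8) = -20 → (-20,-14,0)
replace slot 2: 2·((-20)+0) − (-14) = -26 → (-20,-26,0)

-20,-26,0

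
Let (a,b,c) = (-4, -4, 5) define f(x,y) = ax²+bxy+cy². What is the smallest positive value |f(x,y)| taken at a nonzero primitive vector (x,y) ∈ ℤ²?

descent: ρ → (5,4,-4)  [lands on river]
river: ρ → (-4,4,5)
river: ρ → (5,6,-3)
river: ρ → (-3,6,5)
closes: descent 1, river 4
min |a| on river = 3

3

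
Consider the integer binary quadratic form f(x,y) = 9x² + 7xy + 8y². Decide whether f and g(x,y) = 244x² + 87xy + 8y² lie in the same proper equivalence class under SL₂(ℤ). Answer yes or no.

D₁ = -239, D₂ = -239
f: flip: (9,7,8)→(8,-7,9)
f: reduced (well bottom): (8,-7,9) with a≤c, −a<b≤a
g: flip: (244,87,8)→(8,-87,244)
g: translate: b→-7 (≡-87 mod 16), so (8,-87,244)→(8,-7,9)
g: reduced (well bottom): (8,-7,9) with a≤c, −a<b≤a
reduced forms (8, -7, 9) vs (8, -7, 9) ⇒ equivalent

yes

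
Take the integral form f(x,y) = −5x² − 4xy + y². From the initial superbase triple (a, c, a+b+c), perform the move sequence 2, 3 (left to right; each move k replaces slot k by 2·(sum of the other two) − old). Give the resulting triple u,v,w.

start (-5,1,-8) = (f(1,0),f(0,1),f(1,1))
replace slot 2: 2·((-5)+(-8)) − 1 = -27 → (-5,-27,-8)
replace slot 3: 2·((-5)+(-27)) − (-8) = -56 → (-5,-27,-56)

-5,-27,-56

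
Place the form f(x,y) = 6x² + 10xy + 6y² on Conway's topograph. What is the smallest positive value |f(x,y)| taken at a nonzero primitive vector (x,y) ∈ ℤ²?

translate: b→-2 (≡10 mod 12), so (6,10,6)→(6,-2,2)
flip: (6,-2,2)→(2,2,6)
reduced (well bottom): (2,2,6) with a≤c, −a<b≤a
well minimum = a = 2

2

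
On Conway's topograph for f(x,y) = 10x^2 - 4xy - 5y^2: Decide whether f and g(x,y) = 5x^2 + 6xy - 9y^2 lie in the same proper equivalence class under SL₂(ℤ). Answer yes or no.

D₁ = 216, D₂ = 216
river cycle of f (length 6): (-5, 14, 1), (1, 14, -5), (-5, 6, 9), (9, 12, -2), (-2, 12, 9), (9, 6, -5)
river cycle of g (length 6): (-9, 12, 2), (2, 12, -9), (-9, 6, 5), (5, 14, -1), (-1, 14, 5), (5, 6, -9)
cycles differ ⇒ inequivalent

no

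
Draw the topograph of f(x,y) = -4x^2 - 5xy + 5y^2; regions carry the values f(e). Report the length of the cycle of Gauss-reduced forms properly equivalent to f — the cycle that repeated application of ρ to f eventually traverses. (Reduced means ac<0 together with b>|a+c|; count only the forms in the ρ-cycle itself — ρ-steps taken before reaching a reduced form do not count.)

D = 105, ⌊√D⌋ = 10
descent: ρ → (5,5,-4)  [lands on river]
river: ρ → (-4,3,6)
river: ρ → (6,9,-1)
river: ρ → (-1,9,6)
river: ρ → (6,3,-4)
river: ρ → (-4,5,5)
ρ-cycle length = 6 (tail of 1 descent step not counted)

6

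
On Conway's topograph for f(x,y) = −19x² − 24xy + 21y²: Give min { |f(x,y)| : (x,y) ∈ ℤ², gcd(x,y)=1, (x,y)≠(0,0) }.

descent: ρ → (21,24,-19)  [lands on river]
river: ρ → (-19,14,26)
river: ρ → (26,38,-7)
river: ρ → (-7,46,2)
river: ρ → (2,46,-7)
river: ρ → (-7,38,26)
river: ρ → (26,14,-19)
river: ρ → (-19,24,21)
river: ρ → (21,18,-22)
river: ρ → (-22,26,17)
river: ρ → (17,42,-6)
river: ρ → (-6,42,17)
river: ρ → (17,26,-22)
river: ρ → (-22,18,21)
closes: descent 1, river 14
min |a| on river = 2

2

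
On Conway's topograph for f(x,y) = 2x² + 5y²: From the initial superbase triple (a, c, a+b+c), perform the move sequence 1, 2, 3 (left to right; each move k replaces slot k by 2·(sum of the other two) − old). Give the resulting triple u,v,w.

start (2,5,7) = (f(1,0),f(0,1),f(1,1))
replace slot 1: 2·(5+7) − 2 = 22 → (22,5,7)
replace slot 2: 2·(22+7) − 5 = 53 → (22,53,7)
replace slot 3: 2·(22+53) − 7 = 143 → (22,53,143)

22,53,143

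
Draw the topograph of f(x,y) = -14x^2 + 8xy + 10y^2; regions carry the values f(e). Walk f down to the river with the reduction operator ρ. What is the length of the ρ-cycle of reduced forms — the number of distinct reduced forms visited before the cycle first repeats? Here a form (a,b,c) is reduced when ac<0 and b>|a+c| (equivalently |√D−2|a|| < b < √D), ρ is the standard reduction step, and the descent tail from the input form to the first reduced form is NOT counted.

D = 624, ⌊√D⌋ = 24
river: ρ → (10,12,-12)
river: ρ → (-12,12,10)
river: ρ → (10,8,-14)
river: ρ → (-14,20,4)
river: ρ → (4,20,-14)
river: ρ → (-14,8,10)
ρ-cycle length = 6 (tail of 0 descent steps not counted)

6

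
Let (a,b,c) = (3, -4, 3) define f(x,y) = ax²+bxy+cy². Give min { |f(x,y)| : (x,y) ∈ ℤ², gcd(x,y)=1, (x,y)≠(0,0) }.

translate: b→2 (≡-4 mod 6), so (3,-4,3)→(3,2,2)
flip: (3,2,2)→(2,-2,3)
translate: b→2 (≡-2 mod 4), so (2,-2,3)→(2,2,3)
reduced (well bottom): (2,2,3) with a≤c, −a<b≤a
well minimum = a = 2

2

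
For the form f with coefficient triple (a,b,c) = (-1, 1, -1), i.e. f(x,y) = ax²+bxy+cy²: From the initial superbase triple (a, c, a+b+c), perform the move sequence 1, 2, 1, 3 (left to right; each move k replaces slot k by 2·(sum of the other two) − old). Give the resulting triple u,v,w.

start (-1,-1,-1) = (f(1,0),f(0,1),f(1,1))
replace slot 1: 2·((-1)+(-1)) − (-1) = -3 → (-3,-1,-1)
replace slot 2: 2·((-3)+(-1)) − (-1) = -7 → (-3,-7,-1)
replace slot 1: 2·((-7)+(-1)) − (-3) = -13 → (-13,-7,-1)
replace slot 3: 2·((-13)+(-7)) − (-1) = -39 → (-13,-7,-39)

-13,-7,-39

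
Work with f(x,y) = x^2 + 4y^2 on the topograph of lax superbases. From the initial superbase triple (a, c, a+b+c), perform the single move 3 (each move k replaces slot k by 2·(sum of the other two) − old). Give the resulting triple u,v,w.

start (1,4,5) = (f(1,0),f(0,1),f(1,1))
replace slot 3: 2·(1+4) − 5 = 5 → (1,4,5)

1,4,5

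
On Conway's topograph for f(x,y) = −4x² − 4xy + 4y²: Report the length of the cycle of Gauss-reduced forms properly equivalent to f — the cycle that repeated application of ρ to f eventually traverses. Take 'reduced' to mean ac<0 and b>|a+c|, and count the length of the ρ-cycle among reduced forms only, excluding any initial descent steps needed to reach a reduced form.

D = 80, ⌊√D⌋ = 8
descent: ρ → (4,4,-4)  [lands on river]
river: ρ → (-4,4,4)
ρ-cycle length = 2 (tail of 1 descent step not counted)

2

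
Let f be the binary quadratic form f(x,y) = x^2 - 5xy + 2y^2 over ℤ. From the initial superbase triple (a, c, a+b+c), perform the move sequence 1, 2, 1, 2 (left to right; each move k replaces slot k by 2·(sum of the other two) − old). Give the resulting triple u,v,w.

start (1,2,-2) = (f(1,0),f(0,1),f(1,1))
replace slot 1: 2·(2+(-2)) − 1 = -1 → (-1,2,-2)
replace slot 2: 2·((-1)+(-2)) − 2 = -8 → (-1,-8,-2)
replace slot 1: 2·((-8)+(-2)) − (-1) = -19 → (-19,-8,-2)
replace slot 2: 2·((-19)+(-2)) − (-8) = -34 → (-19,-34,-2)

-19,-34,-2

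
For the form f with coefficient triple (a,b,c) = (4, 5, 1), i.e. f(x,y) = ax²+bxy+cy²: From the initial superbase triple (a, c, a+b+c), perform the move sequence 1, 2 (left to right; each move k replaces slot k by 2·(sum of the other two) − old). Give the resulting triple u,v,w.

start (4,1,10) = (f(1,0),f(0,1),f(1,1))
replace slot 1: 2·(1+10) − 4 = 18 → (18,1,10)
replace slot 2: 2·(18+10) − 1 = 55 → (18,55,10)

18,55,10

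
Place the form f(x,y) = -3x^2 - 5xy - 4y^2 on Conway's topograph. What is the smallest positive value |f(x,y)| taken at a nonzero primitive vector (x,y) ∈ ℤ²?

translate: b→-1 (≡5 mod 6), so (3,5,4)→(3,-1,2)
flip: (3,-1,2)→(2,1,3)
reduced (well bottom): (2,1,3) with a≤c, −a<b≤a
well minimum |f| = |-2| = 2 (negative-definite)

2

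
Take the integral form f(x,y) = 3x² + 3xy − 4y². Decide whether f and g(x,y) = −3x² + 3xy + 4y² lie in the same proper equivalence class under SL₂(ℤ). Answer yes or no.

D₁ = 57, D₂ = 57
river cycle of f (length 6): (-4, 5, 2), (2, 7, -1), (-1, 7, 2), (2, 5, -4), (-4, 3, 3), (3, 3, -4)
river cycle of g (length 6): (4, 5, -2), (-2, 7, 1), (1, 7, -2), (-2, 5, 4), (4, 3, -3), (-3, 3, 4)
cycles differ ⇒ inequivalent

no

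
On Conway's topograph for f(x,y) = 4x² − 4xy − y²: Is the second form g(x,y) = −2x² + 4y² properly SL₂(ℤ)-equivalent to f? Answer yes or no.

D₁ = 32, D₂ = 32
river cycle of f (length 2): (-1, 4, 4), (4, 4, -1)
river cycle of g (length 2): (-2, 4, 2), (2, 4, -2)
cycles differ ⇒ inequivalent

no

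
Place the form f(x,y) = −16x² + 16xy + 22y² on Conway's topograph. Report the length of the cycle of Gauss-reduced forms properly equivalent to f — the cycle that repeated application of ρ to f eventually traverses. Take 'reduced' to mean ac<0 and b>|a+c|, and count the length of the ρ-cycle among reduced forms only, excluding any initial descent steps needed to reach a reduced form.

D = 1664, ⌊√D⌋ = 40
river: ρ → (22,28,-10)
river: ρ → (-10,32,16)
river: ρ → (16,32,-10)
river: ρ → (-10,28,22)
river: ρ → (22,16,-16)
river: ρ → (-16,16,22)
ρ-cycle length = 6 (tail of 0 descent steps not counted)

6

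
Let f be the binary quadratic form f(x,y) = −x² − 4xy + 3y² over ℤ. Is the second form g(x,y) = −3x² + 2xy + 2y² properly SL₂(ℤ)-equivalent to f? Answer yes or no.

D₁ = 28, D₂ = 28
river cycle of f (length 4): (3, 4, -1), (-1, 4, 3), (3, 2, -2), (-2, 2, 3)
river cycle of g (length 4): (2, 2, -3), (-3, 4, 1), (1, 4, -3), (-3, 2, 2)
cycles differ ⇒ inequivalent

no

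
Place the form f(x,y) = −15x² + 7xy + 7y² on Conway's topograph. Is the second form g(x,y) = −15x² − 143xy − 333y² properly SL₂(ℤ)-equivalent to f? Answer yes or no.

D₁ = 469, D₂ = 469
river cycle of f (length 2): (7, 21, -1), (-1, 21, 7)
river cycle of g (length 2): (7, 21, -1), (-1, 21, 7)
cycles coincide ⇒ equivalent

yes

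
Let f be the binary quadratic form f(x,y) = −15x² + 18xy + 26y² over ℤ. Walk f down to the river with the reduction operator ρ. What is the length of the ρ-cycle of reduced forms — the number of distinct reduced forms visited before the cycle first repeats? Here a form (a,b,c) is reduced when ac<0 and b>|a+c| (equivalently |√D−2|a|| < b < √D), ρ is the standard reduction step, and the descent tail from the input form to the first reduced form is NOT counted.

D = 1884, ⌊√D⌋ = 43
river: ρ → (26,34,-7)
river: ρ → (-7,36,21)
river: ρ → (21,6,-22)
river: ρ → (-22,38,5)
river: ρ → (5,42,-6)
river: ρ → (-6,42,5)
river: ρ → (5,38,-22)
river: ρ → (-22,6,21)
river: ρ → (21,36,-7)
river: ρ → (-7,34,26)
river: ρ → (26,18,-15)
river: ρ → (-15,42,2)
river: ρ → (2,42,-15)
river: ρ → (-15,18,26)
ρ-cycle length = 14 (tail of 0 descent steps not counted)

14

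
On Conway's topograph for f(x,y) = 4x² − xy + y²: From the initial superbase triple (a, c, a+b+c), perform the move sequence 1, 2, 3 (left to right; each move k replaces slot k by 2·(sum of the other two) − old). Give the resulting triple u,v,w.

start (4,1,4) = (f(1,0),f(0,1),f(1,1))
replace slot 1: 2·(1+4) − 4 = 6 → (6,1,4)
replace slot 2: 2·(6+4) − 1 = 19 → (6,19,4)
replace slot 3: 2·(6+19) − 4 = 46 → (6,19,46)

6,19,46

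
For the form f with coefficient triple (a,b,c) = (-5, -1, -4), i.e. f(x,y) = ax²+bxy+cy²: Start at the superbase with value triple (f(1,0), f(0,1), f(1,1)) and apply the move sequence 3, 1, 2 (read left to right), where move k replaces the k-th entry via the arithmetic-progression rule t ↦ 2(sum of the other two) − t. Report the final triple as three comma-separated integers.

start (-5,-4,-10) = (f(1,0),f(0,1),f(1,1))
replace slot 3: 2·((-5)+(-4)) − (-10) = -8 → (-5,-4,-8)
replace slot 1: 2·((-4)+(-8)) − (-5) = -19 → (-19,-4,-8)
replace slot 2: 2·((-19)+(-8)) − (-4) = -50 → (-19,-50,-8)

-19,-50,-8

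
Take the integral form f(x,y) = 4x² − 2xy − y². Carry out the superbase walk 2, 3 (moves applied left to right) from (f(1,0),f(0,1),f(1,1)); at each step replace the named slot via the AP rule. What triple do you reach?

start (4,-1,1) = (f(1,0),f(0,1),f(1,1))
replace slot 2: 2·(4+1) − (-1) = 11 → (4,11,1)
replace slot 3: 2·(4+11) − 1 = 29 → (4,11,29)

4,11,29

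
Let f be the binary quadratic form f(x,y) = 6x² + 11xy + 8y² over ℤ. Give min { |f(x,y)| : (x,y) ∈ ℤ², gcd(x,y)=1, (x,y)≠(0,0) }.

translate: b→-1 (≡11 mod 12), so (6,11,8)→(6,-1,3)
flip: (6,-1,3)→(3,1,6)
reduced (well bottom): (3,1,6) with a≤c, −a<b≤a
well minimum = a = 3

3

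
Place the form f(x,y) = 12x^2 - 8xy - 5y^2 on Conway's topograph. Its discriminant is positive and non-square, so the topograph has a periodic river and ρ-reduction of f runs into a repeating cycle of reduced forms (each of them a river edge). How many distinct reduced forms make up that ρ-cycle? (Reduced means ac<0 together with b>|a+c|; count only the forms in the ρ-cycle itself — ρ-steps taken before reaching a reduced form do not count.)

D = 304, ⌊√D⌋ = 17
descent: ρ → (-5,8,12)  [lands on river]
river: ρ → (12,16,-1)
river: ρ → (-1,16,12)
river: ρ → (12,8,-5)
river: ρ → (-5,12,8)
river: ρ → (8,4,-9)
river: ρ → (-9,14,3)
river: ρ → (3,16,-4)
river: ρ → (-4,16,3)
river: ρ → (3,14,-9)
river: ρ → (-9,4,8)
river: ρ → (8,12,-5)
ρ-cycle length = 12 (tail of 1 descent step not counted)

12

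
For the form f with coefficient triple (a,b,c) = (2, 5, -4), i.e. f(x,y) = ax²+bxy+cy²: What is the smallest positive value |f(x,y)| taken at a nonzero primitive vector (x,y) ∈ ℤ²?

river: ρ → (-4,3,3)
river: ρ → (3,3,-4)
river: ρ → (-4,5,2)
river: ρ → (2,7,-1)
river: ρ → (-1,7,2)
river: ρ → (2,5,-4)
closes: descent 0, river 6
min |a| on river = 1

1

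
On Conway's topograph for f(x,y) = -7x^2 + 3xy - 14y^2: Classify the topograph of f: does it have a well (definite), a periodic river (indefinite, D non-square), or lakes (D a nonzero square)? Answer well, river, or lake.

D = b²−4ac = 3² − 4·(-7)·(-14) = -383
D < 0 ⇒ definite ⇒ every region one sign ⇒ single well

well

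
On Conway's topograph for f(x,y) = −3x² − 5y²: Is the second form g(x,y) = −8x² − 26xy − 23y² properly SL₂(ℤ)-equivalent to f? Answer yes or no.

D₁ = -60, D₂ = -60
f is negative-definite; reduce −f:
−f: reduced (well bottom): (3,0,5) with a≤c, −a<b≤a
flip sign back: reduced form of f is (-3,0,-5)
g is negative-definite; reduce −g:
−g: translate: b→-6 (≡26 mod 16), so (8,26,23)→(8,-6,3)
−g: flip: (8,-6,3)→(3,6,8)
−g: translate: b→0 (≡6 mod 6), so (3,6,8)→(3,0,5)
−g: reduced (well bottom): (3,0,5) with a≤c, −a<b≤a
flip sign back: reduced form of g is (-3,0,-5)
reduced forms (-3, 0, -5) vs (-3, 0, -5) ⇒ equivalent

yes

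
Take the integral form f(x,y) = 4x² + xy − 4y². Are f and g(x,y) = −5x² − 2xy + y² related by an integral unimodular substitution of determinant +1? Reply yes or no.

D₁ = 65, D₂ = 24
discriminants differ ⇒ not SL₂(ℤ)-equivalent

no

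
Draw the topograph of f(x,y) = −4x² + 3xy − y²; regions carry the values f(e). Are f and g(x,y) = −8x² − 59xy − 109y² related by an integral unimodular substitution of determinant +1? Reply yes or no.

D₁ = -7, D₂ = -7
f is negative-definite; reduce −f:
−f: flip: (4,-3,1)→(1,3,4)
−f: translate: b→1 (≡3 mod 2), so (1,3,4)→(1,1,2)
−f: reduced (well bottom): (1,1,2) with a≤c, −a<b≤a
flip sign back: reduced form of f is (-1,-1,-2)
g is negative-definite; reduce −g:
−g: translate: b→-5 (≡59 mod 16), so (8,59,109)→(8,-5,1)
−g: flip: (8,-5,1)→(1,5,8)
−g: translate: b→1 (≡5 mod 2), so (1,5,8)→(1,1,2)
−g: reduced (well bottom): (1,1,2) with a≤c, −a<b≤a
flip sign back: reduced form of g is (-1,-1,-2)
reduced forms (-1, -1, -2) vs (-1, -1, -2) ⇒ equivalent

yes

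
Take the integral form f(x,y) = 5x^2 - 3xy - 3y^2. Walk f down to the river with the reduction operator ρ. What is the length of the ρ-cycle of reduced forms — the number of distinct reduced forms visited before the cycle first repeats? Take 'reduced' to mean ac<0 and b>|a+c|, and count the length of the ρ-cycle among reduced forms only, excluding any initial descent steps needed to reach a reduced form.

D = 69, ⌊√D⌋ = 8
descent: ρ → (-3,3,5)  [lands on river]
river: ρ → (5,7,-1)
river: ρ → (-1,7,5)
river: ρ → (5,3,-3)
ρ-cycle length = 4 (tail of 1 descent step not counted)

4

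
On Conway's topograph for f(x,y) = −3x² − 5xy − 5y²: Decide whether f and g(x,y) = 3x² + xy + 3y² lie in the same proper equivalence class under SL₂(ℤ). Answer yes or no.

D₁ = -35, D₂ = -35
f is negative-definite; reduce −f:
−f: translate: b→-1 (≡5 mod 6), so (3,5,5)→(3,-1,3)
−f: flip: (3,-1,3)→(3,1,3)
−f: reduced (well bottom): (3,1,3) with a≤c, −a<b≤a
flip sign back: reduced form of f is (-3,-1,-3)
g: reduced (well bottom): (3,1,3) with a≤c, −a<b≤a
reduced forms (-3, -1, -3) vs (3, 1, 3) ⇒ inequivalent

no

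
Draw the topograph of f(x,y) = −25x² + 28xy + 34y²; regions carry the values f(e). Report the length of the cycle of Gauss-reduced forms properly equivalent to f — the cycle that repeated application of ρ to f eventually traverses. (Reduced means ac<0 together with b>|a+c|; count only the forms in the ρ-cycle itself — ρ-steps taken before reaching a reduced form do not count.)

D = 4184, ⌊√D⌋ = 64
river: ρ → (34,40,-19)
river: ρ → (-19,36,38)
river: ρ → (38,40,-17)
river: ρ → (-17,62,5)
river: ρ → (5,58,-41)
river: ρ → (-41,24,22)
river: ρ → (22,64,-1)
river: ρ → (-1,64,22)
river: ρ → (22,24,-41)
river: ρ → (-41,58,5)
river: ρ → (5,62,-17)
river: ρ → (-17,40,38)
river: ρ → (38,36,-19)
river: ρ → (-19,40,34)
river: ρ → (34,28,-25)
river: ρ → (-25,22,37)
river: ρ → (37,52,-10)
river: ρ → (-10,48,47)
river: ρ → (47,46,-11)
river: ρ → (-11,64,2)
river: ρ → (2,64,-11)
river: ρ → (-11,46,47)
river: ρ → (47,48,-10)
river: ρ → (-10,52,37)
river: ρ → (37,22,-25)
river: ρ → (-25,28,34)
ρ-cycle length = 26 (tail of 0 descent steps not counted)

26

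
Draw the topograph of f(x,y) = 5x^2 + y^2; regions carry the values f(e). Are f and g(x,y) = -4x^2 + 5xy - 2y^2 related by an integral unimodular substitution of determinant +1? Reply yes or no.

D₁ = -20, D₂ = -7
discriminants differ ⇒ not SL₂(ℤ)-equivalent

no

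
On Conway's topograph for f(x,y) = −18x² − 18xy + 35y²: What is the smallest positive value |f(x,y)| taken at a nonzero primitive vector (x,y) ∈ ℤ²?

descent: ρ → (35,18,-18)  [lands on river]
river: ρ → (-18,18,35)
river: ρ → (35,52,-1)
river: ρ → (-1,52,35)
closes: descent 1, river 4
min |a| on river = 1

1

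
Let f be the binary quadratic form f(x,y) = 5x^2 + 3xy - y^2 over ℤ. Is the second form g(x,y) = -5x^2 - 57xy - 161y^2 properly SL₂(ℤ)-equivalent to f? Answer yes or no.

D₁ = 29, D₂ = 29
river cycle of f (length 2): (-1, 5, 1), (1, 5, -1)
river cycle of g (length 2): (1, 5, -1), (-1, 5, 1)
cycles coincide ⇒ equivalent

yes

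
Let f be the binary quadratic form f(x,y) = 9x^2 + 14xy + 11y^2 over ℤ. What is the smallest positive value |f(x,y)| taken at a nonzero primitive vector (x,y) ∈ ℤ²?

translate: b→-4 (≡14 mod 18), so (9,14,11)→(9,-4,6)
flip: (9,-4,6)→(6,4,9)
reduced (well bottom): (6,4,9) with a≤c, −a<b≤a
well minimum = a = 6

6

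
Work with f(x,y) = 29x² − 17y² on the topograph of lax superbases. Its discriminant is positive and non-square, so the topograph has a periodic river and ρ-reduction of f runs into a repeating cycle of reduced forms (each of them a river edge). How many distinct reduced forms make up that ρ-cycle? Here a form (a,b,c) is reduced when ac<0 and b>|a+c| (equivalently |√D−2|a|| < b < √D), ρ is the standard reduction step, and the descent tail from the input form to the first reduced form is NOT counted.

D = 1972, ⌊√D⌋ = 44
descent: ρ → (-17,34,12)  [lands on river]
river: ρ → (12,38,-11)
river: ρ → (-11,28,27)
river: ρ → (27,26,-12)
river: ρ → (-12,22,31)
river: ρ → (31,40,-3)
river: ρ → (-3,44,3)
river: ρ → (3,40,-31)
river: ρ → (-31,22,12)
river: ρ → (12,26,-27)
river: ρ → (-27,28,11)
river: ρ → (11,38,-12)
river: ρ → (-12,34,17)
river: ρ → (17,34,-12)
river: ρ → (-12,38,11)
river: ρ → (11,28,-27)
river: ρ → (-27,26,12)
river: ρ → (12,22,-31)
river: ρ → (-31,40,3)
river: ρ → (3,44,-3)
river: ρ → (-3,40,31)
river: ρ → (31,22,-12)
river: ρ → (-12,26,27)
river: ρ → (27,28,-11)
river: ρ → (-11,38,12)
river: ρ → (12,34,-17)
ρ-cycle length = 26 (tail of 1 descent step not counted)

26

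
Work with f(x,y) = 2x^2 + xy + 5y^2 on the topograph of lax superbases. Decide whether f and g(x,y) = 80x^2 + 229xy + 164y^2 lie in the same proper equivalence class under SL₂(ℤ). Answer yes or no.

D₁ = -39, D₂ = -39
f: reduced (well bottom): (2,1,5) with a≤c, −a<b≤a
g: translate: b→69 (≡229 mod 160), so (80,229,164)→(80,69,15)
g: flip: (80,69,15)→(15,-69,80)
g: translate: b→-9 (≡-69 mod 30), so (15,-69,80)→(15,-9,2)
g: flip: (15,-9,2)→(2,9,15)
g: translate: b→1 (≡9 mod 4), so (2,9,15)→(2,1,5)
g: reduced (well bottom): (2,1,5) with a≤c, −a<b≤a
reduced forms (2, 1, 5) vs (2, 1, 5) ⇒ equivalent

yes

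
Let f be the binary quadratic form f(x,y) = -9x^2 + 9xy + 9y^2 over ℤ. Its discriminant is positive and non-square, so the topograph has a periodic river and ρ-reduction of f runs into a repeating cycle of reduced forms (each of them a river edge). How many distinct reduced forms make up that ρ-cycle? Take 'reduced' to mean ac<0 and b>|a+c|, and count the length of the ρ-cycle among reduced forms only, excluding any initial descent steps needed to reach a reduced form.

D = 405, ⌊√D⌋ = 20
river: ρ → (9,9,-9)
river: ρ → (-9,9,9)
ρ-cycle length = 2 (tail of 0 descent steps not counted)

2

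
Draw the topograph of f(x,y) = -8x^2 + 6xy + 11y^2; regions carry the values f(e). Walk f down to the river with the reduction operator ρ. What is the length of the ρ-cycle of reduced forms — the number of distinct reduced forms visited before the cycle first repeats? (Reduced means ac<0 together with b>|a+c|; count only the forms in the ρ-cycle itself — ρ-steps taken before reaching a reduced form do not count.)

D = 388, ⌊√D⌋ = 19
river: ρ → (11,16,-3)
river: ρ → (-3,14,16)
river: ρ → (16,18,-1)
river: ρ → (-1,18,16)
river: ρ → (16,14,-3)
river: ρ → (-3,16,11)
river: ρ → (11,6,-8)
river: ρ → (-8,10,9)
river: ρ → (9,8,-9)
river: ρ → (-9,10,8)
river: ρ → (8,6,-11)
river: ρ → (-11,16,3)
river: ρ → (3,14,-16)
river: ρ → (-16,18,1)
river: ρ → (1,18,-16)
river: ρ → (-16,14,3)
river: ρ → (3,16,-11)
river: ρ → (-11,6,8)
river: ρ → (8,10,-9)
river: ρ → (-9,8,9)
river: ρ → (9,10,-8)
river: ρ → (-8,6,11)
ρ-cycle length = 22 (tail of 0 descent steps not counted)

22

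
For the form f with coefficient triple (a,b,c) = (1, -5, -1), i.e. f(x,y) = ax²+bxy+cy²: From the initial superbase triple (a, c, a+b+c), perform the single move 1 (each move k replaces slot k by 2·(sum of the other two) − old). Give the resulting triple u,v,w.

start (1,-1,-5) = (f(1,0),f(0,1),f(1,1))
replace slot 1: 2·((-1)+(-5)) − 1 = -13 → (-13,-1,-5)

-13,-1,-5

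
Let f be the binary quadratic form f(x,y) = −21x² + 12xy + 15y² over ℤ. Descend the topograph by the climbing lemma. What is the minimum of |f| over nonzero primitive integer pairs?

river: ρ → (15,18,-18)
river: ρ → (-18,18,15)
river: ρ → (15,12,-21)
river: ρ → (-21,30,6)
river: ρ → (6,30,-21)
river: ρ → (-21,12,15)
closes: descent 0, river 6
min |a| on river = 6

6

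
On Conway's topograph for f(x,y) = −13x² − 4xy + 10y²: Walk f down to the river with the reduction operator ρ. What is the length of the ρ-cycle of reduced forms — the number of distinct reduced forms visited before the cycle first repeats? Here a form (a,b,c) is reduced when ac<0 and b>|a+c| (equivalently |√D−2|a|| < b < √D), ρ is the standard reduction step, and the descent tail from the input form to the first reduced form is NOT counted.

D = 536, ⌊√D⌋ = 23
descent: ρ → (10,4,-13)  [lands on river]
river: ρ → (-13,22,1)
river: ρ → (1,22,-13)
river: ρ → (-13,4,10)
river: ρ → (10,16,-7)
river: ρ → (-7,12,14)
river: ρ → (14,16,-5)
river: ρ → (-5,14,17)
river: ρ → (17,20,-2)
river: ρ → (-2,20,17)
river: ρ → (17,14,-5)
river: ρ → (-5,16,14)
river: ρ → (14,12,-7)
river: ρ → (-7,16,10)
ρ-cycle length = 14 (tail of 1 descent step not counted)

14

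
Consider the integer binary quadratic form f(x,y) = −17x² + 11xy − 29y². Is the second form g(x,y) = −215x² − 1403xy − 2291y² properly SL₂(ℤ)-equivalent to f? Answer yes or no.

D₁ = -1851, D₂ = -1851
f is negative-definite; reduce −f:
−f: reduced (well bottom): (17,-11,29) with a≤c, −a<b≤a
flip sign back: reduced form of f is (-17,11,-29)
g is negative-definite; reduce −g:
−g: translate: b→113 (≡1403 mod 430), so (215,1403,2291)→(215,113,17)
−g: flip: (215,113,17)→(17,-113,215)
−g: translate: b→-11 (≡-113 mod 34), so (17,-113,215)→(17,-11,29)
−g: reduced (well bottom): (17,-11,29) with a≤c, −a<b≤a
flip sign back: reduced form of g is (-17,11,-29)
reduced forms (-17, 11, -29) vs (-17, 11, -29) ⇒ equivalent

yes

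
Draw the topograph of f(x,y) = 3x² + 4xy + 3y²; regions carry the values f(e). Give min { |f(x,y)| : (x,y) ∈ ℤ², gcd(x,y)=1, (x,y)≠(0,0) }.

translate: b→-2 (≡4 mod 6), so (3,4,3)→(3,-2,2)
flip: (3,-2,2)→(2,2,3)
reduced (well bottom): (2,2,3) with a≤c, −a<b≤a
well minimum = a = 2

2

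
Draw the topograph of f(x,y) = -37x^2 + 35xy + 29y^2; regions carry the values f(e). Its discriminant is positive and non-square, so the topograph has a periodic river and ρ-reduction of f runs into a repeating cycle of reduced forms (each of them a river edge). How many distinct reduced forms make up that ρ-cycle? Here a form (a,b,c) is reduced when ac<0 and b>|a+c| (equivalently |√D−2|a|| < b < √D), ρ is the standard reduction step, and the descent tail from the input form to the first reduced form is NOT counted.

D = 5517, ⌊√D⌋ = 74
river: ρ → (29,23,-43)
river: ρ → (-43,63,9)
river: ρ → (9,63,-43)
river: ρ → (-43,23,29)
river: ρ → (29,35,-37)
river: ρ → (-37,39,27)
river: ρ → (27,69,-7)
river: ρ → (-7,71,17)
river: ρ → (17,65,-19)
river: ρ → (-19,49,41)
river: ρ → (41,33,-27)
river: ρ → (-27,21,47)
river: ρ → (47,73,-1)
river: ρ → (-1,73,47)
river: ρ → (47,21,-27)
river: ρ → (-27,33,41)
river: ρ → (41,49,-19)
river: ρ → (-19,65,17)
river: ρ → (17,71,-7)
river: ρ → (-7,69,27)
river: ρ → (27,39,-37)
river: ρ → (-37,35,29)
ρ-cycle length = 22 (tail of 0 descent steps not counted)

22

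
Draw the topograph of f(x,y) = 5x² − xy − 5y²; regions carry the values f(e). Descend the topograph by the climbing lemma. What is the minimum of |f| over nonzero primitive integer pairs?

descent: ρ → (-5,1,5)  [lands on river]
river: ρ → (5,9,-1)
river: ρ → (-1,9,5)
river: ρ → (5,1,-5)
river: ρ → (-5,9,1)
river: ρ → (1,9,-5)
closes: descent 1, river 6
min |a| on river = 1

1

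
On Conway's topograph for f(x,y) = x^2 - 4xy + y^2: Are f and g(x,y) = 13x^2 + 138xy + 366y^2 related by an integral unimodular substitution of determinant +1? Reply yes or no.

D₁ = 12, D₂ = 12
river cycle of f (length 2): (1, 2, -2), (-2, 2, 1)
river cycle of g (length 2): (1, 2, -2), (-2, 2, 1)
cycles coincide ⇒ equivalent

yes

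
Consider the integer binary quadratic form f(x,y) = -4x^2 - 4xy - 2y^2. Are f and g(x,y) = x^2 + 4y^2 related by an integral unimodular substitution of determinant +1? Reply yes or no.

D₁ = -16, D₂ = -16
f is negative-definite; reduce −f:
−f: flip: (4,4,2)→(2,-4,4)
−f: translate: b→0 (≡-4 mod 4), so (2,-4,4)→(2,0,2)
−f: reduced (well bottom): (2,0,2) with a≤c, −a<b≤a
flip sign back: reduced form of f is (-2,0,-2)
g: reduced (well bottom): (1,0,4) with a≤c, −a<b≤a
reduced forms (-2, 0, -2) vs (1, 0, 4) ⇒ inequivalent

no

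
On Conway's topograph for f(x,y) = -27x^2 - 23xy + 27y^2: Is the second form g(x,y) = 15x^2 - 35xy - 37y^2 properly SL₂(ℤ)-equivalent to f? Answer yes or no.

D₁ = 3445, D₂ = 3445
river cycle of f (length 18): (27, 23, -27), (-27, 31, 23), (23, 15, -35), (-35, 55, 3), (3, 53, -53), (-53, 53, 3), (3, 55, -35), (-35, 15, 23), (23, 31, -27), (-27, 23, 27), … (8 more)
river cycle of g (length 14): (-37, 35, 15), (15, 55, -7), (-7, 57, 7), (7, 55, -15), (-15, 35, 37), (37, 39, -13), (-13, 39, 37), (37, 35, -15), (-15, 55, 7), (7, 57, -7), … (4 more)
cycles differ ⇒ inequivalent

no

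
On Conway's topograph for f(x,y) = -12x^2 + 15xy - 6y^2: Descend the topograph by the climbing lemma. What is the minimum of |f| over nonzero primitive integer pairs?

translate: b→9 (≡-15 mod 24), so (12,-15,6)→(12,9,3)
flip: (12,9,3)→(3,-9,12)
translate: b→3 (≡-9 mod 6), so (3,-9,12)→(3,3,6)
reduced (well bottom): (3,3,6) with a≤c, −a<b≤a
well minimum |f| = |-3| = 3 (negative-definite)

3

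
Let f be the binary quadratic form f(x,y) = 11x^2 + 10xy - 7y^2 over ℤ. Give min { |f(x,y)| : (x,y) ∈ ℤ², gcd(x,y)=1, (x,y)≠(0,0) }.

river: ρ → (-7,18,3)
river: ρ → (3,18,-7)
river: ρ → (-7,10,11)
river: ρ → (11,12,-6)
river: ρ → (-6,12,11)
river: ρ → (11,10,-7)
closes: descent 0, river 6
min |a| on river = 3

3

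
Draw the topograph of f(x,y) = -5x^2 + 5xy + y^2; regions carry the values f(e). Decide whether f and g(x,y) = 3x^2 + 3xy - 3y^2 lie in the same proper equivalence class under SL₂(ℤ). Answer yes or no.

D₁ = 45, D₂ = 45
river cycle of f (length 2): (1, 5, -5), (-5, 5, 1)
river cycle of g (length 2): (-3, 3, 3), (3, 3, -3)
cycles differ ⇒ inequivalent

no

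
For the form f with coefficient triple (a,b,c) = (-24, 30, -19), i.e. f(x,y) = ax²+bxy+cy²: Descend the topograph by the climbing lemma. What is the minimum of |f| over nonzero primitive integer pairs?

translate: b→18 (≡-30 mod 48), so (24,-30,19)→(24,18,13)
flip: (24,18,13)→(13,-18,24)
translate: b→8 (≡-18 mod 26), so (13,-18,24)→(13,8,19)
reduced (well bottom): (13,8,19) with a≤c, −a<b≤a
well minimum |f| = |-13| = 13 (negative-definite)

13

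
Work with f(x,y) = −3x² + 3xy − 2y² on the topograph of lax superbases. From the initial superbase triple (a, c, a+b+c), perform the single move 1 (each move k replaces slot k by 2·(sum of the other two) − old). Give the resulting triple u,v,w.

start (-3,-2,-2) = (f(1,0),f(0,1),f(1,1))
replace slot 1: 2·((-2)+(-2)) − (-3) = -5 → (-5,-2,-2)

-5,-2,-2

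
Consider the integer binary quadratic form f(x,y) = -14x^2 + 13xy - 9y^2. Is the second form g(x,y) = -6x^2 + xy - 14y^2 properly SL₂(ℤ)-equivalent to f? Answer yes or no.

D₁ = -335, D₂ = -335
f is negative-definite; reduce −f:
−f: flip: (14,-13,9)→(9,13,14)
−f: translate: b→-5 (≡13 mod 18), so (9,13,14)→(9,-5,10)
−f: reduced (well bottom): (9,-5,10) with a≤c, −a<b≤a
flip sign back: reduced form of f is (-9,5,-10)
g is negative-definite; reduce −g:
−g: reduced (well bottom): (6,-1,14) with a≤c, −a<b≤a
flip sign back: reduced form of g is (-6,1,-14)
reduced forms (-9, 5, -10) vs (-6, 1, -14) ⇒ inequivalent

no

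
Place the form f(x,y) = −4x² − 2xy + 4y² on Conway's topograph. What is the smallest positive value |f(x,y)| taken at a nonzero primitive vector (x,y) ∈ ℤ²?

descent: ρ → (4,2,-4)  [lands on river]
river: ρ → (-4,6,2)
river: ρ → (2,6,-4)
river: ρ → (-4,2,4)
river: ρ → (4,6,-2)
river: ρ → (-2,6,4)
closes: descent 1, river 6
min |a| on river = 2

2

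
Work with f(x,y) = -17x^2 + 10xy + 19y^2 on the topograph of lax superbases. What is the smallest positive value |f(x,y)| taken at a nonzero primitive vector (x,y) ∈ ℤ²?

river: ρ → (19,28,-8)
river: ρ → (-8,36,3)
river: ρ → (3,36,-8)
river: ρ → (-8,28,19)
river: ρ → (19,10,-17)
river: ρ → (-17,24,12)
river: ρ → (12,24,-17)
river: ρ → (-17,10,19)
closes: descent 0, river 8
min |a| on river = 3

3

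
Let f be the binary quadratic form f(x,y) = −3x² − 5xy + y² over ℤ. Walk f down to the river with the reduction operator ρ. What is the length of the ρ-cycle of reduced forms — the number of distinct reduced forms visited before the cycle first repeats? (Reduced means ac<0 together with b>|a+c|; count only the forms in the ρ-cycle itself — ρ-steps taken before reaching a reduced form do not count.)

D = 37, ⌊√D⌋ = 6
descent: ρ → (1,5,-3)  [lands on river]
river: ρ → (-3,1,3)
river: ρ → (3,5,-1)
river: ρ → (-1,5,3)
river: ρ → (3,1,-3)
river: ρ → (-3,5,1)
ρ-cycle length = 6 (tail of 1 descent step not counted)

6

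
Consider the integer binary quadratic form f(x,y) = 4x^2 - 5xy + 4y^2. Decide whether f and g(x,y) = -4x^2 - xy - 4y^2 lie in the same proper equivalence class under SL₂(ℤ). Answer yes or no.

D₁ = -39, D₂ = -63
discriminants differ ⇒ not SL₂(ℤ)-equivalent

no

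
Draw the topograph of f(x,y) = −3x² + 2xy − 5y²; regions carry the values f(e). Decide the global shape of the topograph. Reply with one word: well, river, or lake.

D = b²−4ac = 2² − 4·(-3)·(-5) = -56
D < 0 ⇒ definite ⇒ every region one sign ⇒ single well

well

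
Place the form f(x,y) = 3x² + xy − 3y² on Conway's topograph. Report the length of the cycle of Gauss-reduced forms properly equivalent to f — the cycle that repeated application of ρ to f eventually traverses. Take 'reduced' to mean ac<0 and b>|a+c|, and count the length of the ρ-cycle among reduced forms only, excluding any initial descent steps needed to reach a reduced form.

D = 37, ⌊√D⌋ = 6
river: ρ → (-3,5,1)
river: ρ → (1,5,-3)
river: ρ → (-3,1,3)
river: ρ → (3,5,-1)
river: ρ → (-1,5,3)
river: ρ → (3,1,-3)
ρ-cycle length = 6 (tail of 0 descent steps not counted)

6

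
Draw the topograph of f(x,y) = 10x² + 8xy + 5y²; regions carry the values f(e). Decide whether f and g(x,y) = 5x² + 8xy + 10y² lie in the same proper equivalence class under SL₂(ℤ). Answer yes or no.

D₁ = -136, D₂ = -136
f: flip: (10,8,5)→(5,-8,10)
f: translate: b→2 (≡-8 mod 10), so (5,-8,10)→(5,2,7)
f: reduced (well bottom): (5,2,7) with a≤c, −a<b≤a
g: translate: b→-2 (≡8 mod 10), so (5,8,10)→(5,-2,7)
g: reduced (well bottom): (5,-2,7) with a≤c, −a<b≤a
reduced forms (5, 2, 7) vs (5, -2, 7) ⇒ inequivalent

no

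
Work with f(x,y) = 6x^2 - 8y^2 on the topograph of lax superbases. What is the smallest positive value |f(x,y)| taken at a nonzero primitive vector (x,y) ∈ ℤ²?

descent: ρ → (-8,0,6)
descent: ρ → (6,12,-2)  [lands on river]
river: ρ → (-2,12,6)
closes: descent 2, river 2
min |a| on river = 2

2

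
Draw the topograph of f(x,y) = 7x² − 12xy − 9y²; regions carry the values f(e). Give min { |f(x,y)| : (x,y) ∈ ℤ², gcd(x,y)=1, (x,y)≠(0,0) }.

descent: ρ → (-9,12,7)  [lands on river]
river: ρ → (7,16,-5)
river: ρ → (-5,14,10)
river: ρ → (10,6,-9)
closes: descent 1, river 4
min |a| on river = 5

5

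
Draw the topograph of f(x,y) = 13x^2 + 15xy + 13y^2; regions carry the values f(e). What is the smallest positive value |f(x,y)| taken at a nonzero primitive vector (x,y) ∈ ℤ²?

translate: b→-11 (≡15 mod 26), so (13,15,13)→(13,-11,11)
flip: (13,-11,11)→(11,11,13)
reduced (well bottom): (11,11,13) with a≤c, −a<b≤a
well minimum = a = 11

11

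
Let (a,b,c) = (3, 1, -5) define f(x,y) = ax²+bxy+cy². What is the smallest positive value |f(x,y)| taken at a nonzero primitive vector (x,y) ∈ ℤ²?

descent: ρ → (-5,-1,3)
descent: ρ → (3,7,-1)  [lands on river]
river: ρ → (-1,7,3)
river: ρ → (3,5,-3)
river: ρ → (-3,7,1)
river: ρ → (1,7,-3)
river: ρ → (-3,5,3)
closes: descent 2, river 6
min |a| on river = 1

1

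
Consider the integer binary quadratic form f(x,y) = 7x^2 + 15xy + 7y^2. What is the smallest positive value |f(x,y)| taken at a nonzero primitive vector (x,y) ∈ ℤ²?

descent: ρ → (7,-1,-1)
descent: ρ → (-1,5,1)  [lands on river]
river: ρ → (1,5,-1)
closes: descent 2, river 2
min |a| on river = 1

1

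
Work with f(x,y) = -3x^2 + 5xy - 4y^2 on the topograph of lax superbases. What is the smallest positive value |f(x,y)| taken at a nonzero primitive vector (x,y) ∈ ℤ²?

translate: b→1 (≡-5 mod 6), so (3,-5,4)→(3,1,2)
flip: (3,1,2)→(2,-1,3)
reduced (well bottom): (2,-1,3) with a≤c, −a<b≤a
well minimum |f| = |-2| = 2 (negative-definite)

2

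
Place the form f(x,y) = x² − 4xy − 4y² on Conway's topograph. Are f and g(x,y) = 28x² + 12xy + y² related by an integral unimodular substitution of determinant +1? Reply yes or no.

D₁ = 32, D₂ = 32
river cycle of f (length 2): (-4, 4, 1), (1, 4, -4)
river cycle of g (length 2): (1, 4, -4), (-4, 4, 1)
cycles coincide ⇒ equivalent

yes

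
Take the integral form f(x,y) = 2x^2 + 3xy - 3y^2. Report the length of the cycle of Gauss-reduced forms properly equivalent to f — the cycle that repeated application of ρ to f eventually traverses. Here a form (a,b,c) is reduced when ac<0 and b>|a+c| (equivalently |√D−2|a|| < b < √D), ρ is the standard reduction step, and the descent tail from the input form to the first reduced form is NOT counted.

D = 33, ⌊√D⌋ = 5
river: ρ → (-3,3,2)
river: ρ → (2,5,-1)
river: ρ → (-1,5,2)
river: ρ → (2,3,-3)
ρ-cycle length = 4 (tail of 0 descent steps not counted)

4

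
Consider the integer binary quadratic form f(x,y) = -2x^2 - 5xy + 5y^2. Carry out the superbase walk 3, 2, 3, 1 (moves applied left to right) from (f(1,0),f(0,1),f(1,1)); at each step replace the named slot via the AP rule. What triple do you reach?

start (-2,5,-2) = (f(1,0),f(0,1),f(1,1))
replace slot 3: 2·((-2)+5) − (-2) = 8 → (-2,5,8)
replace slot 2: 2·((-2)+8) − 5 = 7 → (-2,7,8)
replace slot 3: 2·((-2)+7) − 8 = 2 → (-2,7,2)
replace slot 1: 2·(7+2) − (-2) = 20 → (20,7,2)

20,7,2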